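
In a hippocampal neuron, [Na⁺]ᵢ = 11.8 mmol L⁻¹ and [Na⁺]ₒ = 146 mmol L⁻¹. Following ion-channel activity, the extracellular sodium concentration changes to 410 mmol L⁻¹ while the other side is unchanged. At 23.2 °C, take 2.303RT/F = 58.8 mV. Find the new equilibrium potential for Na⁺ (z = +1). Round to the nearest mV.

After the shift: [Na⁺]_out = 410, [Na⁺]_in = 11.8 mmol L⁻¹.
E_new = (58.8/1)·log₁₀(410/11.8) = 58.80 · (1.5409) = 90.61 mV

91 mV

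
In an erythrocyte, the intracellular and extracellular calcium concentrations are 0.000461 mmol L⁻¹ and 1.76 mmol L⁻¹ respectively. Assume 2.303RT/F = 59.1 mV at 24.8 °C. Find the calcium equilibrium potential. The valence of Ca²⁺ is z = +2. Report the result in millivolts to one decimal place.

105.8 mV

E = (59.1/z) · log₁₀([Ca²⁺]_out/[Ca²⁺]_in) with z = +2.
= (59.1/2) · log₁₀(1.76/0.000461) = 29.55 · log₁₀(3818)
= 29.55 · (3.5818) = 105.84 mV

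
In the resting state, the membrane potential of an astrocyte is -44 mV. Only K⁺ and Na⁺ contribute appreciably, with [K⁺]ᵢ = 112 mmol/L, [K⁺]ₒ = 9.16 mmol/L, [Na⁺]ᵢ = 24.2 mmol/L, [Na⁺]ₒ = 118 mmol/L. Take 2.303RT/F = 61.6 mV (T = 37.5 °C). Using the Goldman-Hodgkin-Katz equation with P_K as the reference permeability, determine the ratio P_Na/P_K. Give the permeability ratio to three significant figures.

0.110

Let α = P_Na/P_K. GHK: Vm = 61.6·log₁₀[(Kₒ + α·Naₒ)/(Kᵢ + α·Naᵢ)].
10^(Vm/61.6) = 10^(-44.0/61.6) = 0.19307
So 0.19307·(Kᵢ + α·Naᵢ) = Kₒ + α·Naₒ → α = (0.19307·112.0 − 9.16) / (118.0 − 0.19307·24.2)
α = (21.62 − 9.16) / (118.0 − 4.672) = 12.46/113.3 = 0.11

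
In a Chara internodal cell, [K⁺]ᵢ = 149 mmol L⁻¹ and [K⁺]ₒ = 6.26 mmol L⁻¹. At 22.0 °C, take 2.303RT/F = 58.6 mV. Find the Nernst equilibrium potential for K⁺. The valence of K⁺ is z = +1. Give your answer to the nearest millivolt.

-81 mV

E = (58.6/z) · log₁₀([K⁺]_out/[K⁺]_in) with z = +1.
= (58.6/1) · log₁₀(6.26/149) = 58.60 · log₁₀(0.04201)
= 58.60 · (-1.3766) = -80.67 mV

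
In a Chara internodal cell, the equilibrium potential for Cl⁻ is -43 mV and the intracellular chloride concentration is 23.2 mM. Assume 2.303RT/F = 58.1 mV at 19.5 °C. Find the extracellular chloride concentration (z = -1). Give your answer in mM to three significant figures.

Nernst: E = (58.1/-1) · log₁₀([out]/[in]), so log₁₀([out]/[in]) = -43.0 × -1 / 58.1 = 0.7401.
[out]/[in] = 10^(0.7401) = 5.497.
[out] = 5.497 × 23.2 = 127.5 mM.

128 mM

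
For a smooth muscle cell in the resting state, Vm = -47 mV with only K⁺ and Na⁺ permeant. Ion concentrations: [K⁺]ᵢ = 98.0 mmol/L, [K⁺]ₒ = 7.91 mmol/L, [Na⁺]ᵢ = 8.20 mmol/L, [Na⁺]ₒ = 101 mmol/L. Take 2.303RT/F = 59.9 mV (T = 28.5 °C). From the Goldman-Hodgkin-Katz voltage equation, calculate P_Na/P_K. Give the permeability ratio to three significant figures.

Let α = P_Na/P_K. GHK: Vm = 59.9·log₁₀[(Kₒ + α·Naₒ)/(Kᵢ + α·Naᵢ)].
10^(Vm/59.9) = 10^(-47.0/59.9) = 0.16419
So 0.16419·(Kᵢ + α·Naᵢ) = Kₒ + α·Naₒ → α = (0.16419·98.0 − 7.91) / (101.0 − 0.16419·8.2)
α = (16.09 − 7.91) / (101.0 − 1.346) = 8.181/99.65 = 0.0821

0.0821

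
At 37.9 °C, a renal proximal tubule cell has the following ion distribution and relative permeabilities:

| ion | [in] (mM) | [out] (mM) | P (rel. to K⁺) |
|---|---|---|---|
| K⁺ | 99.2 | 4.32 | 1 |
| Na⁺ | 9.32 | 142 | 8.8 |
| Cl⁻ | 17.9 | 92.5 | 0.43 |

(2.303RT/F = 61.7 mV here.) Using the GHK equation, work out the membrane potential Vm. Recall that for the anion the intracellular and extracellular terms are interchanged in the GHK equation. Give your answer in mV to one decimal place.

46.7 mV

Vm = 61.7 · log₁₀[(Σ P·[cation]ₒ + Σ P·[anion]ᵢ) / (Σ P·[cation]ᵢ + Σ P·[anion]ₒ)]
Numerator = 1×4.32 + 8.8×142 + 0.43×17.9 = 1262
Denominator = 1×99.2 + 8.8×9.32 + 0.43×92.5 = 221
Vm = 61.7 · log₁₀(5.7089) = 61.7 × (0.7566) = 46.68 mV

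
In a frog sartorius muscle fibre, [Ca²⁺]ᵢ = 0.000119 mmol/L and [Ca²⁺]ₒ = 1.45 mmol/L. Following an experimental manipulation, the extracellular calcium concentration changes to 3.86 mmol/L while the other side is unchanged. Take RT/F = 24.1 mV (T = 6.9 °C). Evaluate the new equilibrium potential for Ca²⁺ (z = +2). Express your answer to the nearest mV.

After the shift: [Ca²⁺]_out = 3.86, [Ca²⁺]_in = 0.000119 mmol/L.
E_new = (24.1/2)·ln(3.86/0.000119) = 12.05 · (10.3871) = 125.16 mV

125 mV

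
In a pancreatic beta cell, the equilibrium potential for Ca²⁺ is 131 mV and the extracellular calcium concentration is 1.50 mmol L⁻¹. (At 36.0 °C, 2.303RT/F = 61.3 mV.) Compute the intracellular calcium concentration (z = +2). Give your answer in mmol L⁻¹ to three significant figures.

0.0000798 mmol L⁻¹

Nernst: E = (61.3/2) · log₁₀([out]/[in]), so log₁₀([out]/[in]) = 131.0 × 2 / 61.3 = 4.2741.
[out]/[in] = 10^(4.2741) = 1.88e+04.
[in] = 1.50 / 1.88e+04 = 7.98e-05 mmol L⁻¹.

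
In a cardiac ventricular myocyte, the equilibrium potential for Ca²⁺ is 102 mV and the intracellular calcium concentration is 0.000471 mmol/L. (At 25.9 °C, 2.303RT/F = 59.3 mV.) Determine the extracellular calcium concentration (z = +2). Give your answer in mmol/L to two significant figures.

Nernst: E = (59.3/2) · log₁₀([out]/[in]), so log₁₀([out]/[in]) = 102.0 × 2 / 59.3 = 3.4401.
[out]/[in] = 10^(3.4401) = 2755.
[out] = 2755 × 0.000471 = 1.298 mmol/L.

1.3 mmol/L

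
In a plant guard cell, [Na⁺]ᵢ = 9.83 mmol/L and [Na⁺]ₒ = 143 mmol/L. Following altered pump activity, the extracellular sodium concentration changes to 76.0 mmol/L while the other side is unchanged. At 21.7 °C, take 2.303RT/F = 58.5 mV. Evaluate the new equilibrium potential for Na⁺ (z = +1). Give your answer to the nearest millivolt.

After the shift: [Na⁺]_out = 76.0, [Na⁺]_in = 9.83 mmol/L.
E_new = (58.5/1)·log₁₀(76.0/9.83) = 58.50 · (0.8883) = 51.96 mV

52 mV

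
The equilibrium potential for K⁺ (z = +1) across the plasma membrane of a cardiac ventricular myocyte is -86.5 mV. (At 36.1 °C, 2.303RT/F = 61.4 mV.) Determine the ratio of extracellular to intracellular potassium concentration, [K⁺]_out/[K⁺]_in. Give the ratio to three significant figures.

log₁₀([out]/[in]) = E·z/(61.4) = -86.5 × 1 / 61.4 = -1.4088
[out]/[in] = 10^(-1.4088) = 0.03901

0.0390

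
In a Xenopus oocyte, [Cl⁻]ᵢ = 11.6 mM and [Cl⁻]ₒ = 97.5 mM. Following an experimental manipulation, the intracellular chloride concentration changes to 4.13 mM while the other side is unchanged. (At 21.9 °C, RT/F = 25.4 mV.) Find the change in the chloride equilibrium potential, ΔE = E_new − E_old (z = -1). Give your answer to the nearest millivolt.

-26 mV

E_old = (25.4/-1)·ln(97.5/11.6) = -54.07 mV
E_new = (25.4/-1)·ln(97.5/4.13) = -80.30 mV
ΔE = -80.30 − (-54.07) = -26.23 mV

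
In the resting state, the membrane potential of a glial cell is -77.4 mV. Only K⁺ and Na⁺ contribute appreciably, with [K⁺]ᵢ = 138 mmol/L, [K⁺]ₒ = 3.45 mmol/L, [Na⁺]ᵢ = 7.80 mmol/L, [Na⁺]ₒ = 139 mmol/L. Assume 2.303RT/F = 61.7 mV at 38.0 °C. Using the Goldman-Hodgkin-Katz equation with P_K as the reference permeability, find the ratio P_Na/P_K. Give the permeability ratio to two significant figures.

0.031

Let α = P_Na/P_K. GHK: Vm = 61.7·log₁₀[(Kₒ + α·Naₒ)/(Kᵢ + α·Naᵢ)].
10^(Vm/61.7) = 10^(-77.4/61.7) = 0.05566
So 0.05566·(Kᵢ + α·Naᵢ) = Kₒ + α·Naₒ → α = (0.05566·138.0 − 3.45) / (139.0 − 0.05566·7.8)
α = (7.681 − 3.45) / (139.0 − 0.4341) = 4.231/138.6 = 0.03053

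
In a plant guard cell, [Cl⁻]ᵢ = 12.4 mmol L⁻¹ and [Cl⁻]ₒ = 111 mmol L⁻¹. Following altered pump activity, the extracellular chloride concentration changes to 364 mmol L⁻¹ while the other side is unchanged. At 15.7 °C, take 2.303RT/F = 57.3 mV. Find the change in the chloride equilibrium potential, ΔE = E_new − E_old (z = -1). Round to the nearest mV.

-30 mV

E_old = (57.3/-1)·log₁₀(111/12.4) = -54.54 mV
E_new = (57.3/-1)·log₁₀(364/12.4) = -84.10 mV
ΔE = -84.10 − (-54.54) = -29.55 mV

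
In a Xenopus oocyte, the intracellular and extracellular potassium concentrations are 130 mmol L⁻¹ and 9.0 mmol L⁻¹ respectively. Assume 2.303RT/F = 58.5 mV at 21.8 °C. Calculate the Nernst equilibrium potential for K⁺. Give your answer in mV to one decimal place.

-67.8 mV

E = (58.5/z) · log₁₀([K⁺]_out/[K⁺]_in) with z = +1.
= (58.5/1) · log₁₀(9.0/130) = 58.50 · log₁₀(0.06923)
= 58.50 · (-1.1597) = -67.84 mV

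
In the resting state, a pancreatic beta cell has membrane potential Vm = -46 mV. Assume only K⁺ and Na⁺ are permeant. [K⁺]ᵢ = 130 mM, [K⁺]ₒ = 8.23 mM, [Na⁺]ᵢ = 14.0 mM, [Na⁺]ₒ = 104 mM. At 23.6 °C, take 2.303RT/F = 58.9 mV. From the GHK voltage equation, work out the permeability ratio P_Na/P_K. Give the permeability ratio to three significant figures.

0.131

Let α = P_Na/P_K. GHK: Vm = 58.9·log₁₀[(Kₒ + α·Naₒ)/(Kᵢ + α·Naᵢ)].
10^(Vm/58.9) = 10^(-46.0/58.9) = 0.16558
So 0.16558·(Kᵢ + α·Naᵢ) = Kₒ + α·Naₒ → α = (0.16558·130.0 − 8.23) / (104.0 − 0.16558·14.0)
α = (21.53 − 8.23) / (104.0 − 2.318) = 13.3/101.7 = 0.1308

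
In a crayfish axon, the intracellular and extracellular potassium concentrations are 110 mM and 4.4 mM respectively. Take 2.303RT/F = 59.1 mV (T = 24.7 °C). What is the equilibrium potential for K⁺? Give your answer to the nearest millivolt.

-83 mV

E = (59.1/z) · log₁₀([K⁺]_out/[K⁺]_in) with z = +1.
= (59.1/1) · log₁₀(4.4/110) = 59.10 · log₁₀(0.04)
= 59.10 · (-1.3979) = -82.62 mV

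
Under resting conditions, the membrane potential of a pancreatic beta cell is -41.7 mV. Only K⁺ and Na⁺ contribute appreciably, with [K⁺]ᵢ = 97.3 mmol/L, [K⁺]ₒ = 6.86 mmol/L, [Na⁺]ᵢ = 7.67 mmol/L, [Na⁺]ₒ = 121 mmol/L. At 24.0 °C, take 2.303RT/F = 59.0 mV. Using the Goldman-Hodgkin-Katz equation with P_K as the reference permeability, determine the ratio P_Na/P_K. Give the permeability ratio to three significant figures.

0.103

Let α = P_Na/P_K. GHK: Vm = 59.0·log₁₀[(Kₒ + α·Naₒ)/(Kᵢ + α·Naᵢ)].
10^(Vm/59.0) = 10^(-41.7/59.0) = 0.19644
So 0.19644·(Kᵢ + α·Naᵢ) = Kₒ + α·Naₒ → α = (0.19644·97.3 − 6.86) / (121.0 − 0.19644·7.67)
α = (19.11 − 6.86) / (121.0 − 1.507) = 12.25/119.5 = 0.1025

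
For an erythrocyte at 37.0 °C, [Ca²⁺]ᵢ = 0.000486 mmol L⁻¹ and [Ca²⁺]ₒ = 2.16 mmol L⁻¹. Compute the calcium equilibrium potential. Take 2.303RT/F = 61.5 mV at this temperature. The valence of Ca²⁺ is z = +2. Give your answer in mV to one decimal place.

112.2 mV

E = (61.5/z) · log₁₀([Ca²⁺]_out/[Ca²⁺]_in) with z = +2.
= (61.5/2) · log₁₀(2.16/0.000486) = 30.75 · log₁₀(4444)
= 30.75 · (3.6478) = 112.17 mV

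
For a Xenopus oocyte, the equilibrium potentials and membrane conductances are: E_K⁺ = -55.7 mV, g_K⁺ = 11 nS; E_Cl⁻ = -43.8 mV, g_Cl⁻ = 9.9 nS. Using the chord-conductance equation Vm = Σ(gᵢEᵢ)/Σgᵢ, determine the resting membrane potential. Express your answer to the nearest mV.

-50 mV

Σ gᵢEᵢ = 11·(-55.7) + 9.9·(-43.8) = -1046.32
Σ gᵢ = 11 + 9.9 = 20.9
Vm = -1046.32 / 20.9 = -50.06 mV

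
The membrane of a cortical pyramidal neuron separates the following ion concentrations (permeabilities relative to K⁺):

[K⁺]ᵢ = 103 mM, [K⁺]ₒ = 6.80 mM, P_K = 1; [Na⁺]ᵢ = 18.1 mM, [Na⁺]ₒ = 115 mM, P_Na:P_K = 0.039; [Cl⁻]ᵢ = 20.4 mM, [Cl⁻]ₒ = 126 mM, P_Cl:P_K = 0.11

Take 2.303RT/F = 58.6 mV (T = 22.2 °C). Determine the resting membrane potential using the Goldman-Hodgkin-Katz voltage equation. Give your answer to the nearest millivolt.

-55 mV

Vm = 58.6 · log₁₀[(Σ P·[cation]ₒ + Σ P·[anion]ᵢ) / (Σ P·[cation]ᵢ + Σ P·[anion]ₒ)]
Numerator = 1×6.80 + 0.039×115 + 0.11×20.4 = 13.53
Denominator = 1×103 + 0.039×18.1 + 0.11×126 = 117.6
Vm = 58.6 · log₁₀(0.11508) = 58.6 × (-0.9390) = -55.03 mV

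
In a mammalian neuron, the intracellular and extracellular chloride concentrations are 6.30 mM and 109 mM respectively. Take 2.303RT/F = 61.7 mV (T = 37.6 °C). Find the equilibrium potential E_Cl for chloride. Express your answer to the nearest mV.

E = (61.7/z) · log₁₀([Cl⁻]_out/[Cl⁻]_in) with z = -1.
For an anion, dividing by z = -1 reverses the sign.
= (61.7/-1) · log₁₀(109/6.30) = -61.70 · log₁₀(17.3)
= -61.70 · (1.2381) = -76.39 mV

-76 mV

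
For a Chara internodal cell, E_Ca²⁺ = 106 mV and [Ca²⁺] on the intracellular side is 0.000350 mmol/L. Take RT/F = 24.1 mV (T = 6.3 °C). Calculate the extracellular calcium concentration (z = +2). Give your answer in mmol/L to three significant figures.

Nernst: E = (24.1/2) · ln([out]/[in]), so ln([out]/[in]) = 106.0 × 2 / 24.1 = 8.7967.
[out]/[in] = e^(8.7967) = 6612.
[out] = 6612 × 0.000350 = 2.314 mmol/L.

2.31 mmol/L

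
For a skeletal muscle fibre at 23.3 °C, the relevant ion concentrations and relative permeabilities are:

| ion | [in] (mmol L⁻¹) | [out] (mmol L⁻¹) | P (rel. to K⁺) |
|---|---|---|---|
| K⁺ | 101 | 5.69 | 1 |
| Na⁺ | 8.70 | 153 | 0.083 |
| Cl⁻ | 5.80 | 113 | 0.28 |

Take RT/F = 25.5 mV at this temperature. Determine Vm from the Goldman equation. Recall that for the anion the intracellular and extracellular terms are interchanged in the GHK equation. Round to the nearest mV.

-48 mV

Vm = 25.5 · ln[(Σ P·[cation]ₒ + Σ P·[anion]ᵢ) / (Σ P·[cation]ᵢ + Σ P·[anion]ₒ)]
Numerator = 1×5.69 + 0.083×153 + 0.28×5.80 = 20.01
Denominator = 1×101 + 0.083×8.70 + 0.28×113 = 133.4
Vm = 25.5 · ln(0.15007) = 25.5 × (-1.8967) = -48.37 mV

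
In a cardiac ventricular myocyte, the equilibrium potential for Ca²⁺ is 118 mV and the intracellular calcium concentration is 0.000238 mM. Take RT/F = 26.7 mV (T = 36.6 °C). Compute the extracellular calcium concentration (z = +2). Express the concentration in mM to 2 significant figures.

1.6 mM

Nernst: E = (26.7/2) · ln([out]/[in]), so ln([out]/[in]) = 118.0 × 2 / 26.7 = 8.8390.
[out]/[in] = e^(8.8390) = 6898.
[out] = 6898 × 0.000238 = 1.642 mM.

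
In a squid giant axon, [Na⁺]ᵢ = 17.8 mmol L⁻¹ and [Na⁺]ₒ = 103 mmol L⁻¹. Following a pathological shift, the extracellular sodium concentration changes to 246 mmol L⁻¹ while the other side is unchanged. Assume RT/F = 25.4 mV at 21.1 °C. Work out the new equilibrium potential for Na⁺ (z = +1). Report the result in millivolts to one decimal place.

66.7 mV

After the shift: [Na⁺]_out = 246, [Na⁺]_in = 17.8 mmol L⁻¹.
E_new = (25.4/1)·ln(246/17.8) = 25.40 · (2.6261) = 66.70 mV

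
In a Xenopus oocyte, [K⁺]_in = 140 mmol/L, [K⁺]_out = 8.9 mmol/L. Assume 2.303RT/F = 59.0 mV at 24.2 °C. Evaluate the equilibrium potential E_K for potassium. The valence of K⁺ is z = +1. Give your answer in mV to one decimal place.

-70.6 mV

E = (59.0/z) · log₁₀([K⁺]_out/[K⁺]_in) with z = +1.
= (59.0/1) · log₁₀(8.9/140) = 59.00 · log₁₀(0.06357)
= 59.00 · (-1.1967) = -70.61 mV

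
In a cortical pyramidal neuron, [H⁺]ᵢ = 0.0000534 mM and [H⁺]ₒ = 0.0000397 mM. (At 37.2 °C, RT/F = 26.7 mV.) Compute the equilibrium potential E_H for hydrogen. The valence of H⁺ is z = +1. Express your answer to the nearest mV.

E = (26.7/z) · ln([H⁺]_out/[H⁺]_in) with z = +1.
= (26.7/1) · ln(0.0000397/0.0000534) = 26.70 · ln(0.7434)
= 26.70 · (-0.2965) = -7.92 mV

-8 mV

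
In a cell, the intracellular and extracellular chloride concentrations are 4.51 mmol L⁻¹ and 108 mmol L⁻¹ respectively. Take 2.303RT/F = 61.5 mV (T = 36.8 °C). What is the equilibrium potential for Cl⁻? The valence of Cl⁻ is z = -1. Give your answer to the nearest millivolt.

E = (61.5/z) · log₁₀([Cl⁻]_out/[Cl⁻]_in) with z = -1.
For an anion, dividing by z = -1 reverses the sign.
= (61.5/-1) · log₁₀(108/4.51) = -61.50 · log₁₀(23.95)
= -61.50 · (1.3792) = -84.82 mV

-85 mV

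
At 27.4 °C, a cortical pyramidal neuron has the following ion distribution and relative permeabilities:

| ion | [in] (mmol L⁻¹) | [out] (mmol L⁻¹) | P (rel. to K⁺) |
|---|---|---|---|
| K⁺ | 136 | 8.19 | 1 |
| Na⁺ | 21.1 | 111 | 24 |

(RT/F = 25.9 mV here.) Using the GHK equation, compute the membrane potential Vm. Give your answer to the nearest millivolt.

Vm = 25.9 · ln[(Σ P·[cation]ₒ + Σ P·[anion]ᵢ) / (Σ P·[cation]ᵢ + Σ P·[anion]ₒ)]
Numerator = 1×8.19 + 24×111 = 2672
Denominator = 1×136 + 24×21.1 = 642.4
Vm = 25.9 · ln(4.1597) = 25.9 × (1.4254) = 36.92 mV

37 mV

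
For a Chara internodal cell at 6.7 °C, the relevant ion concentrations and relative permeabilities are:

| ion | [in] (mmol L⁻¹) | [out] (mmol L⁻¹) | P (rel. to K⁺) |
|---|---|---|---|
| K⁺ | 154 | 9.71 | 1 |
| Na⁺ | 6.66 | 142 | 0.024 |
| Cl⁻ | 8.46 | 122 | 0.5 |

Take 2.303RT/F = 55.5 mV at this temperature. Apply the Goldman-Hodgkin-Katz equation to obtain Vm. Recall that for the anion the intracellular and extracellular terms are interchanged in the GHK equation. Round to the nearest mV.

Vm = 55.5 · log₁₀[(Σ P·[cation]ₒ + Σ P·[anion]ᵢ) / (Σ P·[cation]ᵢ + Σ P·[anion]ₒ)]
Numerator = 1×9.71 + 0.024×142 + 0.5×8.46 = 17.35
Denominator = 1×154 + 0.024×6.66 + 0.5×122 = 215.2
Vm = 55.5 · log₁₀(0.080628) = 55.5 × (-1.0935) = -60.69 mV

-61 mV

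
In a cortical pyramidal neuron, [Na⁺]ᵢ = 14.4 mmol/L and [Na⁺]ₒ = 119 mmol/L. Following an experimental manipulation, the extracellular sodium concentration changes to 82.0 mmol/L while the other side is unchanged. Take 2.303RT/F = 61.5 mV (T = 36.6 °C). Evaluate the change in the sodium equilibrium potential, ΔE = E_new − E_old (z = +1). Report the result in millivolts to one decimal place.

-9.9 mV

E_old = (61.5/1)·log₁₀(119/14.4) = 56.41 mV
E_new = (61.5/1)·log₁₀(82.0/14.4) = 46.46 mV
ΔE = 46.46 − (56.41) = -9.95 mV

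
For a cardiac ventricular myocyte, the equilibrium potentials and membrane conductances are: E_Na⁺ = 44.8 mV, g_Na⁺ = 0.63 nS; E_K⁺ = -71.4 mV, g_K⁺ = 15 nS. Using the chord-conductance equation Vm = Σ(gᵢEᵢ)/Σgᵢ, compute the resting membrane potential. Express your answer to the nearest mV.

Σ gᵢEᵢ = 0.63·(44.8) + 15·(-71.4) = -1042.78
Σ gᵢ = 0.63 + 15 = 15.63
Vm = -1042.78 / 15.63 = -66.72 mV

-67 mV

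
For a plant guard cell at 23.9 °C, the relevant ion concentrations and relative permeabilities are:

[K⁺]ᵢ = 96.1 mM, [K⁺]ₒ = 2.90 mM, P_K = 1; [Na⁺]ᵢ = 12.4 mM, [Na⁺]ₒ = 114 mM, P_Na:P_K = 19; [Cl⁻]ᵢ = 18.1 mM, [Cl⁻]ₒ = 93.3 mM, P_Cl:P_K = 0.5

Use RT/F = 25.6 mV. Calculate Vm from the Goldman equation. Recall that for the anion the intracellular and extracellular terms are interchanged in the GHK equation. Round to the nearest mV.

45 mV

Vm = 25.6 · ln[(Σ P·[cation]ₒ + Σ P·[anion]ᵢ) / (Σ P·[cation]ᵢ + Σ P·[anion]ₒ)]
Numerator = 1×2.90 + 19×114 + 0.5×18.1 = 2178
Denominator = 1×96.1 + 19×12.4 + 0.5×93.3 = 378.3
Vm = 25.6 · ln(5.7564) = 25.6 × (1.7503) = 44.81 mV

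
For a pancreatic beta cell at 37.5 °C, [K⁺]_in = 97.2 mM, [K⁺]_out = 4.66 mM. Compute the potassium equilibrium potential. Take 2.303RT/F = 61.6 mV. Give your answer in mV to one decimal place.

-81.3 mV

E = (61.6/z) · log₁₀([K⁺]_out/[K⁺]_in) with z = +1.
= (61.6/1) · log₁₀(4.66/97.2) = 61.60 · log₁₀(0.04794)
= 61.60 · (-1.3193) = -81.27 mV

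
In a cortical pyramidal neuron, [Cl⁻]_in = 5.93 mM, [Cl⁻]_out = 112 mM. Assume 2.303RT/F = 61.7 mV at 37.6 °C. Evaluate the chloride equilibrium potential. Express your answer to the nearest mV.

-79 mV

E = (61.7/z) · log₁₀([Cl⁻]_out/[Cl⁻]_in) with z = -1.
For an anion, dividing by z = -1 reverses the sign.
= (61.7/-1) · log₁₀(112/5.93) = -61.70 · log₁₀(18.89)
= -61.70 · (1.2762) = -78.74 mV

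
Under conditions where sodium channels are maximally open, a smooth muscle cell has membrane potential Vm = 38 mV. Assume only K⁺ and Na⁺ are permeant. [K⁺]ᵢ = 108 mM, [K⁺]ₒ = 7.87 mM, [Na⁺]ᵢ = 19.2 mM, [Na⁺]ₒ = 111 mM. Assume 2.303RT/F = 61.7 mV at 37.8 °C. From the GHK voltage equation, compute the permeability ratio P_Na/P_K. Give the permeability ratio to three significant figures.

Let α = P_Na/P_K. GHK: Vm = 61.7·log₁₀[(Kₒ + α·Naₒ)/(Kᵢ + α·Naᵢ)].
10^(Vm/61.7) = 10^(38.0/61.7) = 4.1294
So 4.1294·(Kᵢ + α·Naᵢ) = Kₒ + α·Naₒ → α = (4.1294·108.0 − 7.87) / (111.0 − 4.1294·19.2)
α = (446 − 7.87) / (111.0 − 79.28) = 438.1/31.72 = 13.81

13.8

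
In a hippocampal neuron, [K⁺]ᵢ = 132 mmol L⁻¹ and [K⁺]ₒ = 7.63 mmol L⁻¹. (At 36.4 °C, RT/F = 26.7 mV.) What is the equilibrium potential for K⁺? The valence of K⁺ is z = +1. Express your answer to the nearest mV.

E = (26.7/z) · ln([K⁺]_out/[K⁺]_in) with z = +1.
= (26.7/1) · ln(7.63/132) = 26.70 · ln(0.0578)
= 26.70 · (-2.8507) = -76.11 mV

-76 mV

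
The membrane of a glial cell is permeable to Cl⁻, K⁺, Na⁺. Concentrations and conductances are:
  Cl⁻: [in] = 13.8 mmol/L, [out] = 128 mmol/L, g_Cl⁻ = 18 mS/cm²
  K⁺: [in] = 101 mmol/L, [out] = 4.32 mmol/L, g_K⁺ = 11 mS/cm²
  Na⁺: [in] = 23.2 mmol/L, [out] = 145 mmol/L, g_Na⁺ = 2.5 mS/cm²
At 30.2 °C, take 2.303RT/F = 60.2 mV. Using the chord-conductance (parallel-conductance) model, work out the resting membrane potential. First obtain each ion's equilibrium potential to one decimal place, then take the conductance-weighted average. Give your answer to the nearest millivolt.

-58 mV

E_Cl⁻ = (60.2/-1)·log₁₀(128/13.8) = -58.2 mV
E_K⁺ = (60.2/1)·log₁₀(4.32/101) = -82.4 mV
E_Na⁺ = (60.2/1)·log₁₀(145/23.2) = 47.9 mV
Vm = (Σ gᵢEᵢ)/(Σ gᵢ) = (18·-58.2 + 11·-82.4 + 2.5·47.9) / (18 + 11 + 2.5)
= -1834.25 / 31.5 = -58.23 mV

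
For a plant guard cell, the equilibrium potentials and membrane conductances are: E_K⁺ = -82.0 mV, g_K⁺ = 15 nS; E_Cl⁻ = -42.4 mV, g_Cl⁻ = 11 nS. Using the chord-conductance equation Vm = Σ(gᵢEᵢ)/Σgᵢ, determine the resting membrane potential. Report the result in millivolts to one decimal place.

Σ gᵢEᵢ = 15·(-82.0) + 11·(-42.4) = -1696.40
Σ gᵢ = 15 + 11 = 26
Vm = -1696.40 / 26 = -65.25 mV

-65.2 mV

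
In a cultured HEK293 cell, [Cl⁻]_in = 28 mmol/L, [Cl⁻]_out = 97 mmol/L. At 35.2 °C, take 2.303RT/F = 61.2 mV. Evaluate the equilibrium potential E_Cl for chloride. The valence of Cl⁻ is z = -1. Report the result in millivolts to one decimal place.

-33.0 mV

E = (61.2/z) · log₁₀([Cl⁻]_out/[Cl⁻]_in) with z = -1.
For an anion, dividing by z = -1 reverses the sign.
= (61.2/-1) · log₁₀(97/28) = -61.20 · log₁₀(3.464)
= -61.20 · (0.5396) = -33.02 mV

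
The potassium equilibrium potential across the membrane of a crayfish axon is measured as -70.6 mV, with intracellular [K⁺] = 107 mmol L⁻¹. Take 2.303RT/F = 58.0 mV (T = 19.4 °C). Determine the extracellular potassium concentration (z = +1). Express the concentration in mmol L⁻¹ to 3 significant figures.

Nernst: E = (58.0/1) · log₁₀([out]/[in]), so log₁₀([out]/[in]) = -70.6 × 1 / 58.0 = -1.2172.
[out]/[in] = 10^(-1.2172) = 0.06064.
[out] = 0.06064 × 107 = 6.488 mmol L⁻¹.

6.49 mmol L⁻¹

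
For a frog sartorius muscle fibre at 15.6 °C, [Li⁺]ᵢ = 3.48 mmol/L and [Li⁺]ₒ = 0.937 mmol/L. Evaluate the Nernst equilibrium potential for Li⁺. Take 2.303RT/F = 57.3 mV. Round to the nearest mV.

-33 mV

E = (57.3/z) · log₁₀([Li⁺]_out/[Li⁺]_in) with z = +1.
= (57.3/1) · log₁₀(0.937/3.48) = 57.30 · log₁₀(0.2693)
= 57.30 · (-0.5698) = -32.65 mV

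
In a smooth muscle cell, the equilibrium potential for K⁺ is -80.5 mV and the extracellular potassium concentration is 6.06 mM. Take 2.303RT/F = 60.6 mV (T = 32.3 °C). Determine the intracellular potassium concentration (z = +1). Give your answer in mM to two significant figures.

Nernst: E = (60.6/1) · log₁₀([out]/[in]), so log₁₀([out]/[in]) = -80.5 × 1 / 60.6 = -1.3284.
[out]/[in] = 10^(-1.3284) = 0.04695.
[in] = 6.06 / 0.04695 = 129.1 mM.

130 mM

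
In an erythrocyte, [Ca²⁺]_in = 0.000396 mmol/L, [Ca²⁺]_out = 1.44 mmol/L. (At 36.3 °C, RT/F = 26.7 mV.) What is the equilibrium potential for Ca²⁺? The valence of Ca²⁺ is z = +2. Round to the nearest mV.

109 mV

E = (26.7/z) · ln([Ca²⁺]_out/[Ca²⁺]_in) with z = +2.
= (26.7/2) · ln(1.44/0.000396) = 13.35 · ln(3636)
= 13.35 · (8.1987) = 109.45 mV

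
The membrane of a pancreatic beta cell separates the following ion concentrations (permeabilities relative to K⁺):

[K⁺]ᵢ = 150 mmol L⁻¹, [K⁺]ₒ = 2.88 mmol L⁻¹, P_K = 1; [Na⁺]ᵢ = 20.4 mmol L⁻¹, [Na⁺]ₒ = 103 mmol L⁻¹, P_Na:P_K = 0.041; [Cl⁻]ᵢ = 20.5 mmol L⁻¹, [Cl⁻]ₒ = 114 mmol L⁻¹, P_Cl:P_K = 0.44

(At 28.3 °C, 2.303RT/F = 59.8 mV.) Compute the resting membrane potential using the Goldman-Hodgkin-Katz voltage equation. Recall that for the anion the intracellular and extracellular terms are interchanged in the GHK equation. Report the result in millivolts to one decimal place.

-65.5 mV

Vm = 59.8 · log₁₀[(Σ P·[cation]ₒ + Σ P·[anion]ᵢ) / (Σ P·[cation]ᵢ + Σ P·[anion]ₒ)]
Numerator = 1×2.88 + 0.041×103 + 0.44×20.5 = 16.12
Denominator = 1×150 + 0.041×20.4 + 0.44×114 = 201
Vm = 59.8 · log₁₀(0.080215) = 59.8 × (-1.0957) = -65.53 mV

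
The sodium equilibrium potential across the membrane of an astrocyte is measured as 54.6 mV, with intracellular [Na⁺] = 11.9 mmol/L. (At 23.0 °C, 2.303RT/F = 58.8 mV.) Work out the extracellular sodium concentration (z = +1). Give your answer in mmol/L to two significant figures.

100 mmol/L

Nernst: E = (58.8/1) · log₁₀([out]/[in]), so log₁₀([out]/[in]) = 54.6 × 1 / 58.8 = 0.9286.
[out]/[in] = 10^(0.9286) = 8.483.
[out] = 8.483 × 11.9 = 101 mmol/L.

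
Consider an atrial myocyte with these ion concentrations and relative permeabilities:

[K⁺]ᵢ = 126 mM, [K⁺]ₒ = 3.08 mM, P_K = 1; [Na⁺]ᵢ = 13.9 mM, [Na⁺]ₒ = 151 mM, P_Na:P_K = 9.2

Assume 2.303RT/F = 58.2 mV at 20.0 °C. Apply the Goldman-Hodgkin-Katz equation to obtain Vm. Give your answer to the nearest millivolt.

Vm = 58.2 · log₁₀[(Σ P·[cation]ₒ + Σ P·[anion]ᵢ) / (Σ P·[cation]ᵢ + Σ P·[anion]ₒ)]
Numerator = 1×3.08 + 9.2×151 = 1392
Denominator = 1×126 + 9.2×13.9 = 253.9
Vm = 58.2 · log₁₀(5.484) = 58.2 × (0.7391) = 43.02 mV

43 mV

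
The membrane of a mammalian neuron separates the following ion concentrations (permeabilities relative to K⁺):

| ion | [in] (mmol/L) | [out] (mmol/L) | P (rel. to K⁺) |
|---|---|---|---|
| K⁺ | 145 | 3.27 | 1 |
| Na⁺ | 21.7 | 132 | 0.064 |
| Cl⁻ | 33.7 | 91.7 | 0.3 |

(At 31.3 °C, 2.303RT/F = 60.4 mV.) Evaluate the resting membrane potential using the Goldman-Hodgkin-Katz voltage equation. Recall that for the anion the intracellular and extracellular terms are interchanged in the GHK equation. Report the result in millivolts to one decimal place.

Vm = 60.4 · log₁₀[(Σ P·[cation]ₒ + Σ P·[anion]ᵢ) / (Σ P·[cation]ᵢ + Σ P·[anion]ₒ)]
Numerator = 1×3.27 + 0.064×132 + 0.3×33.7 = 21.83
Denominator = 1×145 + 0.064×21.7 + 0.3×91.7 = 173.9
Vm = 60.4 · log₁₀(0.12552) = 60.4 × (-0.9013) = -54.44 mV

-54.4 mV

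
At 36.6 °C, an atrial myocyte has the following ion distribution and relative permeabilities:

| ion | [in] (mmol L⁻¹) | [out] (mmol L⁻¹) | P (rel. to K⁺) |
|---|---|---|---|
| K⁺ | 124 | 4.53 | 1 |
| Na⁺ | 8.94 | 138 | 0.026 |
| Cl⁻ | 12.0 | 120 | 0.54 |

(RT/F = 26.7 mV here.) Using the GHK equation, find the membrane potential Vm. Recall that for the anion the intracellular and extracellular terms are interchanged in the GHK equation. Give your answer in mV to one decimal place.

-68.4 mV

Vm = 26.7 · ln[(Σ P·[cation]ₒ + Σ P·[anion]ᵢ) / (Σ P·[cation]ᵢ + Σ P·[anion]ₒ)]
Numerator = 1×4.53 + 0.026×138 + 0.54×12.0 = 14.6
Denominator = 1×124 + 0.026×8.94 + 0.54×120 = 189
Vm = 26.7 · ln(0.077225) = 26.7 × (-2.5610) = -68.38 mV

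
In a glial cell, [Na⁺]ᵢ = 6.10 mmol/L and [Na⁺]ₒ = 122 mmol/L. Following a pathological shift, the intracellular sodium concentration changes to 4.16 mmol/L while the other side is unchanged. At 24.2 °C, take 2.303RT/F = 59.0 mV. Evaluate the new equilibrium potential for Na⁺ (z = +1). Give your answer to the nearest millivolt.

87 mV

After the shift: [Na⁺]_out = 122, [Na⁺]_in = 4.16 mmol/L.
E_new = (59.0/1)·log₁₀(122/4.16) = 59.00 · (1.4673) = 86.57 mV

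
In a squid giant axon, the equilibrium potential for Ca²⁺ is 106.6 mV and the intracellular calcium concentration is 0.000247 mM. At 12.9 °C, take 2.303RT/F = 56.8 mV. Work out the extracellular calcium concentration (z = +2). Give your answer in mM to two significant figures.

Nernst: E = (56.8/2) · log₁₀([out]/[in]), so log₁₀([out]/[in]) = 106.6 × 2 / 56.8 = 3.7535.
[out]/[in] = 10^(3.7535) = 5669.
[out] = 5669 × 0.000247 = 1.4 mM.

1.4 mM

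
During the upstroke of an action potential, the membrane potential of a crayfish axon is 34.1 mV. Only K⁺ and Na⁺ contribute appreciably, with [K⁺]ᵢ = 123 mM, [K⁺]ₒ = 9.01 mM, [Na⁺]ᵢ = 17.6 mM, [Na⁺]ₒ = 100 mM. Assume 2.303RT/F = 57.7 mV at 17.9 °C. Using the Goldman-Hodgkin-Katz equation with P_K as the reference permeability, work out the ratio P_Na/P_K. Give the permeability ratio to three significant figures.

Let α = P_Na/P_K. GHK: Vm = 57.7·log₁₀[(Kₒ + α·Naₒ)/(Kᵢ + α·Naᵢ)].
10^(Vm/57.7) = 10^(34.1/57.7) = 3.8993
So 3.8993·(Kᵢ + α·Naᵢ) = Kₒ + α·Naₒ → α = (3.8993·123.0 − 9.01) / (100.0 − 3.8993·17.6)
α = (479.6 − 9.01) / (100.0 − 68.63) = 470.6/31.37 = 15

15.0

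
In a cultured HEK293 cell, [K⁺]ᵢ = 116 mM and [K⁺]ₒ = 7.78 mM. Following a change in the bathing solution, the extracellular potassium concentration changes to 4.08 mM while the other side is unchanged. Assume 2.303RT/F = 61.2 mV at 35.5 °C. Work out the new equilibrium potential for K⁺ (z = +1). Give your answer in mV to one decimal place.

-89.0 mV

After the shift: [K⁺]_out = 4.08, [K⁺]_in = 116 mM.
E_new = (61.2/1)·log₁₀(4.08/116) = 61.20 · (-1.4538) = -88.97 mV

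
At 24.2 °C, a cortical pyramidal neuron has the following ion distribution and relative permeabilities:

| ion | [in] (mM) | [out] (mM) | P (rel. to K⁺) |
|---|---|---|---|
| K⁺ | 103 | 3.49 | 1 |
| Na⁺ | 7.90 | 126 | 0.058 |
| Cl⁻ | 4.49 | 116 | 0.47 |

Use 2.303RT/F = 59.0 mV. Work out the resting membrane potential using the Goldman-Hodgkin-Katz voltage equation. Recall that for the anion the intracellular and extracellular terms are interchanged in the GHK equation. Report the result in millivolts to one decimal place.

-64.2 mV

Vm = 59.0 · log₁₀[(Σ P·[cation]ₒ + Σ P·[anion]ᵢ) / (Σ P·[cation]ᵢ + Σ P·[anion]ₒ)]
Numerator = 1×3.49 + 0.058×126 + 0.47×4.49 = 12.91
Denominator = 1×103 + 0.058×7.90 + 0.47×116 = 158
Vm = 59.0 · log₁₀(0.081709) = 59.0 × (-1.0877) = -64.18 mV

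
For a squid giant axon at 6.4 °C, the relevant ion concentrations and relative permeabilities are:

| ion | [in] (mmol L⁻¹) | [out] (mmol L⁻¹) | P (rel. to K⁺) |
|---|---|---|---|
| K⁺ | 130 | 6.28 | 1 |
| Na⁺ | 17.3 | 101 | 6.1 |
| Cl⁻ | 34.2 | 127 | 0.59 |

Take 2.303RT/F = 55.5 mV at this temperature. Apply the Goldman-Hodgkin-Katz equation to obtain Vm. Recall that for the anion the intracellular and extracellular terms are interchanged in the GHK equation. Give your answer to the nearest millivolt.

Vm = 55.5 · log₁₀[(Σ P·[cation]ₒ + Σ P·[anion]ᵢ) / (Σ P·[cation]ᵢ + Σ P·[anion]ₒ)]
Numerator = 1×6.28 + 6.1×101 + 0.59×34.2 = 642.6
Denominator = 1×130 + 6.1×17.3 + 0.59×127 = 310.5
Vm = 55.5 · log₁₀(2.0697) = 55.5 × (0.3159) = 17.53 mV

18 mV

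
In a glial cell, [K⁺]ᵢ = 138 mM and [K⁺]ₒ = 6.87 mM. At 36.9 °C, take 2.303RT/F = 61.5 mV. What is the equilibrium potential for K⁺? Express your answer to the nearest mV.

-80 mV

E = (61.5/z) · log₁₀([K⁺]_out/[K⁺]_in) with z = +1.
= (61.5/1) · log₁₀(6.87/138) = 61.50 · log₁₀(0.04978)
= 61.50 · (-1.3029) = -80.13 mV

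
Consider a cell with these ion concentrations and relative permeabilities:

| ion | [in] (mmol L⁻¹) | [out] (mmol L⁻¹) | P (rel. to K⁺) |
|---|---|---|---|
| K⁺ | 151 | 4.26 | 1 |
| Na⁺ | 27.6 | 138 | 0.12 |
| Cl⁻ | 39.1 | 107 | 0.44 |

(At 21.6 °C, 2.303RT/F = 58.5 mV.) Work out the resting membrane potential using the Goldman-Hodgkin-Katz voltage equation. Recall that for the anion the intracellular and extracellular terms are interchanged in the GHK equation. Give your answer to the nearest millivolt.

Vm = 58.5 · log₁₀[(Σ P·[cation]ₒ + Σ P·[anion]ᵢ) / (Σ P·[cation]ᵢ + Σ P·[anion]ₒ)]
Numerator = 1×4.26 + 0.12×138 + 0.44×39.1 = 38.02
Denominator = 1×151 + 0.12×27.6 + 0.44×107 = 201.4
Vm = 58.5 · log₁₀(0.18881) = 58.5 × (-0.7240) = -42.35 mV

-42 mV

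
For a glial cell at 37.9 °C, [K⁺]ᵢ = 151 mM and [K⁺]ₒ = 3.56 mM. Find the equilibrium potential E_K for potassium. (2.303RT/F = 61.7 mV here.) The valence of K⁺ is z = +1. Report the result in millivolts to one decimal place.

E = (61.7/z) · log₁₀([K⁺]_out/[K⁺]_in) with z = +1.
= (61.7/1) · log₁₀(3.56/151) = 61.70 · log₁₀(0.02358)
= 61.70 · (-1.6275) = -100.42 mV

-100.4 mV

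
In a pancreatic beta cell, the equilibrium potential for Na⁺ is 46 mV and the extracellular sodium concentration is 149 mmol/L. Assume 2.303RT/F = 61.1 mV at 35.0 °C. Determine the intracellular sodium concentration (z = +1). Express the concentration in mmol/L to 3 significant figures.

Nernst: E = (61.1/1) · log₁₀([out]/[in]), so log₁₀([out]/[in]) = 46.0 × 1 / 61.1 = 0.7529.
[out]/[in] = 10^(0.7529) = 5.661.
[in] = 149 / 5.661 = 26.32 mmol/L.

26.3 mmol/L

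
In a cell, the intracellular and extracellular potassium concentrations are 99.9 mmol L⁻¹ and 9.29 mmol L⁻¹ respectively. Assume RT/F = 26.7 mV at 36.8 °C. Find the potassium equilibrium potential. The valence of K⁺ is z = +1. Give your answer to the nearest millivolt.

E = (26.7/z) · ln([K⁺]_out/[K⁺]_in) with z = +1.
= (26.7/1) · ln(9.29/99.9) = 26.70 · ln(0.09299)
= 26.70 · (-2.3752) = -63.42 mV

-63 mV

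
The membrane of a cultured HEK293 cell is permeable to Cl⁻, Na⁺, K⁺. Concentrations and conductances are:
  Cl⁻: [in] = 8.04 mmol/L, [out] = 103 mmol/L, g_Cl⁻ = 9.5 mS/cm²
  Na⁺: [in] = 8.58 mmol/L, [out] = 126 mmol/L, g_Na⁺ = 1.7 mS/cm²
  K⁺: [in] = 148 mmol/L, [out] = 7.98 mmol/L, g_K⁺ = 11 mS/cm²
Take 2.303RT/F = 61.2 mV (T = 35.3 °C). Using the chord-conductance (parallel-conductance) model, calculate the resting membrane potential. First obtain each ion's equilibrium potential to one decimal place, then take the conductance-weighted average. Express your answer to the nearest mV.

-62 mV

E_Cl⁻ = (61.2/-1)·log₁₀(103/8.04) = -67.8 mV
E_Na⁺ = (61.2/1)·log₁₀(126/8.58) = 71.4 mV
E_K⁺ = (61.2/1)·log₁₀(7.98/148) = -77.6 mV
Vm = (Σ gᵢEᵢ)/(Σ gᵢ) = (9.5·-67.8 + 1.7·71.4 + 11·-77.6) / (9.5 + 1.7 + 11)
= -1376.32 / 22.2 = -62.00 mV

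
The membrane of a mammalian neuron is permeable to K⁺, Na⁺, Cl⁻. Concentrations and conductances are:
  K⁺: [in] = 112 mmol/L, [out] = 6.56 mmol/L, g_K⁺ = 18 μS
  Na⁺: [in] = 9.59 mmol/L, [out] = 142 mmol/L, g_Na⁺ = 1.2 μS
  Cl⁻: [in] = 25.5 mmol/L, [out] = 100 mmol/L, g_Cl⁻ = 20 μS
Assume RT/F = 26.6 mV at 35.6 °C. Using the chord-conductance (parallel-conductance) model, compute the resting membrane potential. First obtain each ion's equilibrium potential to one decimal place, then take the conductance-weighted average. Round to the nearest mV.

E_K⁺ = (26.6/1)·ln(6.56/112) = -75.5 mV
E_Na⁺ = (26.6/1)·ln(142/9.59) = 71.7 mV
E_Cl⁻ = (26.6/-1)·ln(100/25.5) = -36.3 mV
Vm = (Σ gᵢEᵢ)/(Σ gᵢ) = (18·-75.5 + 1.2·71.7 + 20·-36.3) / (18 + 1.2 + 20)
= -1998.96 / 39.2 = -50.99 mV

-51 mV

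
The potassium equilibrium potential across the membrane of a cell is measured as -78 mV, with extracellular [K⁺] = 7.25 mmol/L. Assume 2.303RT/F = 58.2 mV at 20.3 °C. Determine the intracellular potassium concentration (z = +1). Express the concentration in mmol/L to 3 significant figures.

Nernst: E = (58.2/1) · log₁₀([out]/[in]), so log₁₀([out]/[in]) = -78.0 × 1 / 58.2 = -1.3402.
[out]/[in] = 10^(-1.3402) = 0.04569.
[in] = 7.25 / 0.04569 = 158.7 mmol/L.

159 mmol/L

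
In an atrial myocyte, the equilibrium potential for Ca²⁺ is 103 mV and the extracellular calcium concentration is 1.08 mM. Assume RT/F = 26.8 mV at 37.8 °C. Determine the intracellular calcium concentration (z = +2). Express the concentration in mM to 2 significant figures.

0.00050 mM

Nernst: E = (26.8/2) · ln([out]/[in]), so ln([out]/[in]) = 103.0 × 2 / 26.8 = 7.6866.
[out]/[in] = e^(7.6866) = 2179.
[in] = 1.08 / 2179 = 0.0004957 mM.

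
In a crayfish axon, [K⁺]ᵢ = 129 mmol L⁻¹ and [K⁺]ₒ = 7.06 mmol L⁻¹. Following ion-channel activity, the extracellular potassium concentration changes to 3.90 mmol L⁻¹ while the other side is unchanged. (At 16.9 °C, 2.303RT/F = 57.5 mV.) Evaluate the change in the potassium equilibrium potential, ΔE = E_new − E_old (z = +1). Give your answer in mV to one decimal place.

-14.8 mV

E_old = (57.5/1)·log₁₀(7.06/129) = -72.55 mV
E_new = (57.5/1)·log₁₀(3.90/129) = -87.37 mV
ΔE = -87.37 − (-72.55) = -14.82 mV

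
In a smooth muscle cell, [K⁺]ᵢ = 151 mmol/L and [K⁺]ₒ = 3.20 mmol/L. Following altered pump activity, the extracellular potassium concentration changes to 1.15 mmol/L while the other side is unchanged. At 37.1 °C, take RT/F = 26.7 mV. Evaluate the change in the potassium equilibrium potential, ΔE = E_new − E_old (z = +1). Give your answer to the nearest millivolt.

-27 mV

E_old = (26.7/1)·ln(3.20/151) = -102.91 mV
E_new = (26.7/1)·ln(1.15/151) = -130.23 mV
ΔE = -130.23 − (-102.91) = -27.32 mV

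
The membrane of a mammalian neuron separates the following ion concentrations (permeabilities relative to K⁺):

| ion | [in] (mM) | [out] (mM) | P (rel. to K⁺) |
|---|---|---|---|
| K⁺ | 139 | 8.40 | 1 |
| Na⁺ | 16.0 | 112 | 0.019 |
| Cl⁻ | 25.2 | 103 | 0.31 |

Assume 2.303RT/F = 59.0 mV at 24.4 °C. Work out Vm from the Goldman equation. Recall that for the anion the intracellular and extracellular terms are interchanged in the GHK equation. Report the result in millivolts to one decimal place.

-57.2 mV

Vm = 59.0 · log₁₀[(Σ P·[cation]ₒ + Σ P·[anion]ᵢ) / (Σ P·[cation]ᵢ + Σ P·[anion]ₒ)]
Numerator = 1×8.40 + 0.019×112 + 0.31×25.2 = 18.34
Denominator = 1×139 + 0.019×16.0 + 0.31×103 = 171.2
Vm = 59.0 · log₁₀(0.1071) = 59.0 × (-0.9702) = -57.24 mV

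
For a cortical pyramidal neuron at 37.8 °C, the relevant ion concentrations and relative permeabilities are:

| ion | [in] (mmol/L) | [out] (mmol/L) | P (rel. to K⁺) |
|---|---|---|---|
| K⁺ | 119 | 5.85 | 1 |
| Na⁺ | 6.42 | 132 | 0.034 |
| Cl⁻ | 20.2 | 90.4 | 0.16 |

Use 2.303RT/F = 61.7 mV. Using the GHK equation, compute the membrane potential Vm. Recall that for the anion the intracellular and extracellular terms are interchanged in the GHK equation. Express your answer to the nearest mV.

Vm = 61.7 · log₁₀[(Σ P·[cation]ₒ + Σ P·[anion]ᵢ) / (Σ P·[cation]ᵢ + Σ P·[anion]ₒ)]
Numerator = 1×5.85 + 0.034×132 + 0.16×20.2 = 13.57
Denominator = 1×119 + 0.034×6.42 + 0.16×90.4 = 133.7
Vm = 61.7 · log₁₀(0.10151) = 61.7 × (-0.9935) = -61.30 mV

-61 mV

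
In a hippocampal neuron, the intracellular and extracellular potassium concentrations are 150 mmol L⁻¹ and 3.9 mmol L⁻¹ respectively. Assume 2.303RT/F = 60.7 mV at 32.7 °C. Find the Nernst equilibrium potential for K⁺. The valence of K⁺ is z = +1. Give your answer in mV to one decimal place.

-96.2 mV

E = (60.7/z) · log₁₀([K⁺]_out/[K⁺]_in) with z = +1.
= (60.7/1) · log₁₀(3.9/150) = 60.70 · log₁₀(0.026)
= 60.70 · (-1.5850) = -96.21 mV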